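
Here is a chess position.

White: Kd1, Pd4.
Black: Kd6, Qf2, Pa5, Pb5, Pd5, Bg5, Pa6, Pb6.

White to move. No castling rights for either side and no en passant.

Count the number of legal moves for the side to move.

White to move; king on d1.
In check: no.
Legal moves: none.
Count: 0.

0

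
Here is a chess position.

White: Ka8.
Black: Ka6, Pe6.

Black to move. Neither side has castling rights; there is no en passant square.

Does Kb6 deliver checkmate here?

no

After Kb6: white king on a8; in check: no.
White is not in check, so this cannot be checkmate.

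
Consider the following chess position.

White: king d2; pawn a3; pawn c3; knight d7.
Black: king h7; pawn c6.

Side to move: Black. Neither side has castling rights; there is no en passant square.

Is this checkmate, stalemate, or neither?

Black to move; black king on h7.
In check: no.
Legal moves for Black: Kh8, Kg8, Kg7, Kh6, Kg6, c5.
Black has 6 legal moves and is not in check → neither.

neither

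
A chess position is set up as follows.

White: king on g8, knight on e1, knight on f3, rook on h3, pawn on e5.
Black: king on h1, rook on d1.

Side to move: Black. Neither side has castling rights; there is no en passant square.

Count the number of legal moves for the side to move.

Black to move; king on h1.
In check: yes, from the white rook on h3.
Legal moves: none.
Count: 0.

0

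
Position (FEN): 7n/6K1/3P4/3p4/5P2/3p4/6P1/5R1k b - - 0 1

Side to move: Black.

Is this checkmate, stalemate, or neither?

neither

Black to move; black king on h1.
In check: yes, from the white rook on f1.
King squares — g1: attacked by Rf1; g2: available; h2: available.
Legal moves for Black: Kh2, Kxg2.
Black is in check but has 2 legal moves → neither.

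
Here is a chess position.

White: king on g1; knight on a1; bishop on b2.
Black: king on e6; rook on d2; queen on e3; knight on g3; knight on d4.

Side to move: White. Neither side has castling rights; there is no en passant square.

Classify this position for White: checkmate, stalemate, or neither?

checkmate

White to move; white king on g1.
In check: yes, from the black queen on e3.
King squares — f1: attacked by Ng3; h1: attacked by Ng3; f2: attacked by Rd2; g2: attacked by Rd2; h2: attacked by Rd2.
Legal moves for White: none.
In check with no legal moves → checkmate.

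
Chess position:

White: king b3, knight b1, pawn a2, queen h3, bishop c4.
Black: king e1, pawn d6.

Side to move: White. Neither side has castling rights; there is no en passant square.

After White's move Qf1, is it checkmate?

yes

After Qf1: black king on e1; in check: yes, from the white queen on f1.
King squares — d1: attacked by Qf1; f1: attacked by Bc4; d2: attacked by Nb1; e2: attacked by Qf1; f2: attacked by Qf1.
Black has no legal moves → checkmate.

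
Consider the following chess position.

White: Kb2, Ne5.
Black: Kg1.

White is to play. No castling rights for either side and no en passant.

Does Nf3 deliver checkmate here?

no

After Nf3: black king on g1; in check: yes, from the white knight on f3.
Black has 4 legal replies: Kg2, Kf2, Kh1, Kf1.
In check but a legal move exists → not checkmate.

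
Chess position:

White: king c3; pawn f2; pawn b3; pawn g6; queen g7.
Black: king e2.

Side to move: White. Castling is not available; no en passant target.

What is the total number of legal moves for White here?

22

White to move; king on c3.
In check: no.
Legal moves: Qh8, Qg8, Qf8, Qh7, Qf7, Qe7+, Qd7, Qc7, Qb7, Qa7, Qh6, Qf6, Qe5+, Qd4, Kd4, Kc4, Kb4, Kc2, Kb2, b4, f3, f4.
Count: 22.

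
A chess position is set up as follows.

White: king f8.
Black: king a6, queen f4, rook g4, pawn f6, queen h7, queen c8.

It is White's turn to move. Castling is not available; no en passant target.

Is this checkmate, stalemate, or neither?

checkmate

White to move; white king on f8.
In check: yes, from the black queen on c8.
King squares — e7: attacked by Qh7; f7: attacked by Qh7; g7: attacked by Rg4; e8: attacked by Qc8; g8: attacked by Rg4.
Legal moves for White: none.
In check with no legal moves → checkmate.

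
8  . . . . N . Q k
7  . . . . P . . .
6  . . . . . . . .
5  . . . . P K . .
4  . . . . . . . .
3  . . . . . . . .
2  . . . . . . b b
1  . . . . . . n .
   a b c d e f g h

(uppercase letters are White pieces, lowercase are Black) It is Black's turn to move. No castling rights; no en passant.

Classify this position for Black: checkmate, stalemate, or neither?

Black to move; black king on h8.
In check: yes, from the white queen on g8.
King squares — g7: attacked by Ne8; h7: attacked by Qg8; g8: available.
Legal moves for Black: Kxg8.
Black is in check but has 1 legal move → neither.

neither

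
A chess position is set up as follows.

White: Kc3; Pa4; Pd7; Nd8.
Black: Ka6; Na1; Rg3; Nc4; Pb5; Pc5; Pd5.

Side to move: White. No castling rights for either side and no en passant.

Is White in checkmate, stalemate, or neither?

White to move; white king on c3.
In check: yes, from the black rook on g3.
King squares — b2: attacked by Nc4; c2: attacked by Na1; d2: attacked by Nc4; b3: attacked by Na1; d3: attacked by Rg3; b4: attacked by Pc5; c4: attacked by Pb5; d4: attacked by Pc5.
Legal moves for White: none.
In check with no legal moves → checkmate.

checkmate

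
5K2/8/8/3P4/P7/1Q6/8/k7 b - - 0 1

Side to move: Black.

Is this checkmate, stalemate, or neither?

Black to move; black king on a1.
In check: no.
King squares — b1: attacked by Qb3; a2: attacked by Qb3; b2: attacked by Qb3.
Legal moves for Black: none.
Not in check and no legal moves → stalemate.

stalemate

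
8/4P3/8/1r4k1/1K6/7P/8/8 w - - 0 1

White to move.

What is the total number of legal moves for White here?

White to move; king on b4.
In check: yes, from the black rook on b5.
Legal moves: Kxb5, Kc4, Ka4, Kc3, Ka3.
Count: 5.

5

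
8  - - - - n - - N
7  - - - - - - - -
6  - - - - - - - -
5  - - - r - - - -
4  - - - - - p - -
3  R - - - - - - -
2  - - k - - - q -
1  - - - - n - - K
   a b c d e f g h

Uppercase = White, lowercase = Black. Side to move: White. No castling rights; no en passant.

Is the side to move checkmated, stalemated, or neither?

White to move; white king on h1.
In check: yes, from the black queen on g2.
King squares — g1: attacked by Qg2; g2: attacked by Ne1; h2: attacked by Qg2.
Legal moves for White: none.
In check with no legal moves → checkmate.

checkmate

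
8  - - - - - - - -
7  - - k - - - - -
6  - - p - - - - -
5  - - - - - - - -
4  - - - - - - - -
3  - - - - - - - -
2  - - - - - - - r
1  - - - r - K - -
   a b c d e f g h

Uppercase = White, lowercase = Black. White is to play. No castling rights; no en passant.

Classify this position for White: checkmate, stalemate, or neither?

White to move; white king on f1.
In check: yes, from the black rook on d1.
King squares — e1: attacked by Rd1; g1: attacked by Rd1; e2: attacked by Rh2; f2: attacked by Rh2; g2: attacked by Rh2.
Legal moves for White: none.
In check with no legal moves → checkmate.

checkmate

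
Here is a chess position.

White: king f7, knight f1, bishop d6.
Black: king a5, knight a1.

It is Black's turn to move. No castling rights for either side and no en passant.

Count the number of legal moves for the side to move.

Black to move; king on a5.
In check: no.
Legal moves: Kb6, Ka6, Kb5, Ka4, Nb3, Nc2.
Count: 6.

6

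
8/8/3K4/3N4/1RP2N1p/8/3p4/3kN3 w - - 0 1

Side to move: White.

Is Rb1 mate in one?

yes

After Rb1: black king on d1; in check: yes, from the white rook on b1.
King squares — c1: attacked by Rb1; e1: attacked by Rb1; c2: attacked by Ne1; d2: own pawn; e2: attacked by Nf4.
Black has no legal moves → checkmate.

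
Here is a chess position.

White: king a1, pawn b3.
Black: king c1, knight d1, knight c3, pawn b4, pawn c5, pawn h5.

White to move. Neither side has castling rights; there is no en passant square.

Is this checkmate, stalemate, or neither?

White to move; white king on a1.
In check: no.
King squares — b1: attacked by Kc1; a2: attacked by Nc3; b2: attacked by Kc1.
Legal moves for White: none.
Not in check and no legal moves → stalemate.

stalemate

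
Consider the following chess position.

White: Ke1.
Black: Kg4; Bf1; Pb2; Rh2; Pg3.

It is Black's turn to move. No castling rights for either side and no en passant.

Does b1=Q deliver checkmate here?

After b1=Q: white king on e1; in check: yes, from the black queen on b1.
King squares — d1: attacked by Qb1; f1: attacked by Qb1; d2: attacked by Rh2; e2: attacked by Bf1; f2: attacked by Rh2.
White has no legal moves → checkmate.

yes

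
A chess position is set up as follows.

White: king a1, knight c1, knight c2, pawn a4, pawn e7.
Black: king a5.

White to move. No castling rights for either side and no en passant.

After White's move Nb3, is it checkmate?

no

After Nb3: black king on a5; in check: yes, from the white knight on b3.
Black has 3 legal replies: Kb6, Ka6, Kxa4.
In check but a legal move exists → not checkmate.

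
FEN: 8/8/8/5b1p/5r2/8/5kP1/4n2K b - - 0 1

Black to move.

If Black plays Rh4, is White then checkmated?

yes

After Rh4: white king on h1; in check: yes, from the black rook on h4.
King squares — g1: attacked by Kf2; g2: own pawn; h2: attacked by Rh4.
White has no legal moves → checkmate.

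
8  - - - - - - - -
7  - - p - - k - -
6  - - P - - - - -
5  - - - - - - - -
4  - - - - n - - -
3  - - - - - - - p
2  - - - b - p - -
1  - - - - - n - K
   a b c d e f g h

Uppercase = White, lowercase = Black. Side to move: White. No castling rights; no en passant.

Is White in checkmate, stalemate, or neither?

stalemate

White to move; white king on h1.
In check: no.
King squares — g1: attacked by Pf2; g2: attacked by Ph3; h2: attacked by Nf1.
Legal moves for White: none.
Not in check and no legal moves → stalemate.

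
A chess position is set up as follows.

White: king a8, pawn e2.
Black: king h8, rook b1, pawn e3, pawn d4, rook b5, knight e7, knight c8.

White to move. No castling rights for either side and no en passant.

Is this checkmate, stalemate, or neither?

stalemate

White to move; white king on a8.
In check: no.
King squares — a7: attacked by Nc8; b7: attacked by Rb5; b8: attacked by Rb5.
Legal moves for White: none.
Not in check and no legal moves → stalemate.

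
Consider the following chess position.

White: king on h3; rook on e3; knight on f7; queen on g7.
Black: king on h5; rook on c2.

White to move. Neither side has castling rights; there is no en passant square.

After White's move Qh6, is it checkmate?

yes

After Qh6: black king on h5; in check: yes, from the white queen on h6.
King squares — g4: attacked by Kh3; h4: attacked by Kh3; g5: attacked by Qh6; g6: attacked by Qh6; h6: attacked by Nf7.
Black has no legal moves → checkmate.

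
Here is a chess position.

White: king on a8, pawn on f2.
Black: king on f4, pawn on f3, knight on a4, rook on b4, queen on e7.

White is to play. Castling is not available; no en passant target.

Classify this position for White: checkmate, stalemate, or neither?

White to move; white king on a8.
In check: no.
King squares — a7: attacked by Qe7; b7: attacked by Rb4; b8: attacked by Rb4.
Legal moves for White: none.
Not in check and no legal moves → stalemate.

stalemate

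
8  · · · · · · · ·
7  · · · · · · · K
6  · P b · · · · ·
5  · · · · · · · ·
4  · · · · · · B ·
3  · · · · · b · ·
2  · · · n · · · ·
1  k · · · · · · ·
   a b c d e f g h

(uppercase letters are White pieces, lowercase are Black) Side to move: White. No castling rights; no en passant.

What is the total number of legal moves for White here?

13

White to move; king on h7.
In check: no.
Legal moves: Kh8, Kg8, Kg7, Kh6, Kg6, Bc8, Bd7, Be6, Bh5, Bf5, Bh3, Bxf3, b7.
Count: 13.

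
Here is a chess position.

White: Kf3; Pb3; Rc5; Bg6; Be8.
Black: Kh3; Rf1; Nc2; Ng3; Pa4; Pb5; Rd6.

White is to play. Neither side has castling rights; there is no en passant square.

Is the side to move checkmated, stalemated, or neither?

checkmate

White to move; white king on f3.
In check: yes, from the black rook on f1.
King squares — e2: attacked by Ng3; f2: attacked by Rf1; g2: attacked by Kh3; e3: attacked by Nc2; g3: attacked by Kh3; e4: attacked by Ng3; f4: attacked by Rf1; g4: attacked by Kh3.
Legal moves for White: none.
In check with no legal moves → checkmate.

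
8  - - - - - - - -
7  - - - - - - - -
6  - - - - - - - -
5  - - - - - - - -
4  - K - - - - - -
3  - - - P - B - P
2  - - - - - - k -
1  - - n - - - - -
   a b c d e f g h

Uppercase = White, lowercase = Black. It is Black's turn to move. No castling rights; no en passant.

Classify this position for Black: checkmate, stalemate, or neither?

Black to move; black king on g2.
In check: yes, from the white bishop on f3.
King squares — f1: available; g1: available; h1: attacked by Bf3; f2: available; h2: available; f3: available; g3: available; h3: available.
Legal moves for Black: Kxh3, Kg3, Kxf3, Kh2, Kf2, Kg1, Kf1.
Black is in check but has 7 legal moves → neither.

neither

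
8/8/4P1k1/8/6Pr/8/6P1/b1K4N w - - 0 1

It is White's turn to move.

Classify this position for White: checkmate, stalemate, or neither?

White to move; white king on c1.
In check: no.
Legal moves for White: Ng3, Nf2, Kd2, Kc2, Kd1, Kb1, e7, g5, g3.
White has 9 legal moves and is not in check → neither.

neither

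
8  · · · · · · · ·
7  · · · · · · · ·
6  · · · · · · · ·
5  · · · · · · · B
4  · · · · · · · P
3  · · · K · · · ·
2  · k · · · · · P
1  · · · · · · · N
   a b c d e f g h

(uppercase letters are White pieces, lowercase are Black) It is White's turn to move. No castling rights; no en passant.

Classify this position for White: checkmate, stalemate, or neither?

White to move; white king on d3.
In check: no.
Legal moves for White: Be8, Bf7, Bg6, Bg4, Bf3, Be2, Bd1, Ke4, Kd4, Kc4, Ke3, Ke2, Kd2, Ng3, Nf2, h3.
White has 16 legal moves and is not in check → neither.

neither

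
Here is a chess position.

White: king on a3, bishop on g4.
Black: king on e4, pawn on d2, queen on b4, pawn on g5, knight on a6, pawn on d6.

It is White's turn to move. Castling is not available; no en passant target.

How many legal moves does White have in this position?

1

White to move; king on a3.
In check: yes, from the black queen on b4.
Legal moves: Ka2.
Count: 1.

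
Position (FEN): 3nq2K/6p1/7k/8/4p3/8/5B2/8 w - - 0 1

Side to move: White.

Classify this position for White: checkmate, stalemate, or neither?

checkmate

White to move; white king on h8.
In check: yes, from the black queen on e8.
King squares — g7: attacked by Kh6; h7: attacked by Kh6; g8: attacked by Qe8.
Legal moves for White: none.
In check with no legal moves → checkmate.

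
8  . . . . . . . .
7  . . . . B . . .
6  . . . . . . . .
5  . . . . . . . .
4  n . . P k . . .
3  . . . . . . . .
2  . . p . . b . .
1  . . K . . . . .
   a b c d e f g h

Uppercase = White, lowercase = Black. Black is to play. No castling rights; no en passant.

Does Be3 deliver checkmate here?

no

After Be3: white king on c1; in check: yes, from the black bishop on e3.
White has 1 legal reply: Kxc2.
In check but a legal move exists → not checkmate.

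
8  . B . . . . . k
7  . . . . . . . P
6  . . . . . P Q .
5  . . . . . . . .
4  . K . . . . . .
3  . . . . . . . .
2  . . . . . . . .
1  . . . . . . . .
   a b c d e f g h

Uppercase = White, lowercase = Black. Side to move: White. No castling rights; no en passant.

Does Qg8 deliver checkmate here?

yes

After Qg8: black king on h8; in check: yes, from the white queen on g8.
King squares — g7: attacked by Pf6; h7: attacked by Qg8; g8: attacked by Ph7.
Black has no legal moves → checkmate.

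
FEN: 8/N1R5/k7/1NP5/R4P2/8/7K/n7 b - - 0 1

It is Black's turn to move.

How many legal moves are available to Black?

Black to move; king on a6.
In check: yes, from the white rook on a4.
Legal moves: none.
Count: 0.

0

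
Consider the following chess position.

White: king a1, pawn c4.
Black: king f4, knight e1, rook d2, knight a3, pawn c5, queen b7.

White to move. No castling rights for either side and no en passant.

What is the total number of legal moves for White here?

0

White to move; king on a1.
In check: no.
Legal moves: none.
Count: 0.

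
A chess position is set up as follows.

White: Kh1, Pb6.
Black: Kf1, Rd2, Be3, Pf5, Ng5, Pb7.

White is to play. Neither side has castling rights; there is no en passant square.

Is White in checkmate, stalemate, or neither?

White to move; white king on h1.
In check: no.
King squares — g1: attacked by Kf1; g2: attacked by Kf1; h2: attacked by Rd2.
Legal moves for White: none.
Not in check and no legal moves → stalemate.

stalemate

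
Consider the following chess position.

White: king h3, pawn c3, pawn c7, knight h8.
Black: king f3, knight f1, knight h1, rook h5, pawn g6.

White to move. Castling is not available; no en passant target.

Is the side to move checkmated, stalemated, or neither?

White to move; white king on h3.
In check: yes, from the black rook on h5.
King squares — g2: attacked by Kf3; h2: attacked by Nf1; g3: attacked by Nf1; g4: attacked by Kf3; h4: attacked by Rh5.
Legal moves for White: none.
In check with no legal moves → checkmate.

checkmate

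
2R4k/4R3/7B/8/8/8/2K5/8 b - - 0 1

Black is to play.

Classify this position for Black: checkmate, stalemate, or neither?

checkmate

Black to move; black king on h8.
In check: yes, from the white rook on c8.
King squares — g7: attacked by Bh6; h7: attacked by Re7; g8: attacked by Rc8.
Legal moves for Black: none.
In check with no legal moves → checkmate.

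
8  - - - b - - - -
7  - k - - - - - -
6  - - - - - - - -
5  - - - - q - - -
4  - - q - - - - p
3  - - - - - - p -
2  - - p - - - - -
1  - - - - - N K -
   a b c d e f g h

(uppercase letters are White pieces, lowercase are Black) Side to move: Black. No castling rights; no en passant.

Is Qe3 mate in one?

After Qe3: white king on g1; in check: yes, from the black queen on e3.
White has 3 legal replies: Kg2, Kh1, Nxe3.
In check but a legal move exists → not checkmate.

no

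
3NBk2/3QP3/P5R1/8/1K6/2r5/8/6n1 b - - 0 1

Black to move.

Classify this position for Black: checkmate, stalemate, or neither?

Black to move; black king on f8.
In check: yes, from the white pawn on e7.
King squares — e7: attacked by Qd7; f7: attacked by Nd8; g7: attacked by Rg6; e8: attacked by Qd7; g8: attacked by Rg6.
Legal moves for Black: none.
In check with no legal moves → checkmate.

checkmate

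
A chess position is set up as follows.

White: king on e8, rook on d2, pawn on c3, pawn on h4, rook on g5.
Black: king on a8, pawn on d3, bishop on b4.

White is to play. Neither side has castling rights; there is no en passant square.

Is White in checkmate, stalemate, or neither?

neither

White to move; white king on e8.
In check: no.
Legal moves for White include: Kd8, Kf7, Kd7, Rg8, Rg7, Rg6, Rh5, Rf5, Re5, Rd5, Rc5, Rb5, Ra5+, Rg4, Rg3, Rgg2, Rg1, Rxd3, ... (list truncated; more exist).
White has legal moves and is not in check → neither.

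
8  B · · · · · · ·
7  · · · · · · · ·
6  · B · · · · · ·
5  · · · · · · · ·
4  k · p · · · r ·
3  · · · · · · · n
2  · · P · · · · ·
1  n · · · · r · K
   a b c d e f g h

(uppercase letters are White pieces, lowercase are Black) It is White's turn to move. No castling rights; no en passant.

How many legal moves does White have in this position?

White to move; king on h1.
In check: yes, from the black rook on f1.
Legal moves: Kh2, Bg1.
Count: 2.

2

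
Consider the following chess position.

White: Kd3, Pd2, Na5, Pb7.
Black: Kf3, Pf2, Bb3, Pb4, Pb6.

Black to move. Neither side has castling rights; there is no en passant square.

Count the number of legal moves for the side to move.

19

Black to move; king on f3.
In check: no.
Legal moves: Kg4, Kf4, Kg3, Kg2, Bg8, Bf7, Be6, Bd5, Bc4+, Ba4, Bc2+, Ba2, Bd1, bxa5, b5, f1=Q+, f1=R, f1=B+, f1=N.
Count: 19.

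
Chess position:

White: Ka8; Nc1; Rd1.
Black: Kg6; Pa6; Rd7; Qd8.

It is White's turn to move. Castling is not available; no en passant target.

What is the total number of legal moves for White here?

White to move; king on a8.
In check: yes, from the black queen on d8.
Legal moves: none.
Count: 0.

0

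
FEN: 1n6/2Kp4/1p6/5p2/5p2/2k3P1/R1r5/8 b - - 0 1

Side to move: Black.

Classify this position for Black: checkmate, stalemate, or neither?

neither

Black to move; black king on c3.
In check: no.
Legal moves for Black include: Nc6, Na6+, Kd4+, Kc4, Kb4+, Kd3+, Kb3+, Kd2+, Rh2, Rg2, Rf2, Re2, Rd2, Rb2, Rxa2, Rc1, fxg3, d6, ... (list truncated; more exist).
Black has legal moves and is not in check → neither.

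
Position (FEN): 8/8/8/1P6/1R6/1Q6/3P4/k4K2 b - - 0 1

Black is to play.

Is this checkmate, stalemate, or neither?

stalemate

Black to move; black king on a1.
In check: no.
King squares — b1: attacked by Qb3; a2: attacked by Qb3; b2: attacked by Qb3.
Legal moves for Black: none.
Not in check and no legal moves → stalemate.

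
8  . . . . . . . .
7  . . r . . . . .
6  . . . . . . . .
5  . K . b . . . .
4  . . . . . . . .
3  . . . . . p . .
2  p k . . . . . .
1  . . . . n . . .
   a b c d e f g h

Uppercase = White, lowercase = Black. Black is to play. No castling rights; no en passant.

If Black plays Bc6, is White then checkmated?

After Bc6: white king on b5; in check: yes, from the black bishop on c6.
White has 6 legal replies: Kb6, Ka6, Kc5, Ka5, Kc4, Kb4.
In check but a legal move exists → not checkmate.

no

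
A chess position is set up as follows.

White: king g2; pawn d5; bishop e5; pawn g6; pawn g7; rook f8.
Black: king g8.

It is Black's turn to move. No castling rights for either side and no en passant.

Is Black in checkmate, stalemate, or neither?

checkmate

Black to move; black king on g8.
In check: yes, from the white rook on f8.
King squares — f7: attacked by Pg6; g7: attacked by Be5; h7: attacked by Pg6; f8: attacked by Pg7; h8: attacked by Pg7.
Legal moves for Black: none.
In check with no legal moves → checkmate.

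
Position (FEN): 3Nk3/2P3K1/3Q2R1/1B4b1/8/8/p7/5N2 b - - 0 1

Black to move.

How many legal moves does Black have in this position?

Black to move; king on e8.
In check: yes, from the white bishop on b5.
Legal moves: none.
Count: 0.

0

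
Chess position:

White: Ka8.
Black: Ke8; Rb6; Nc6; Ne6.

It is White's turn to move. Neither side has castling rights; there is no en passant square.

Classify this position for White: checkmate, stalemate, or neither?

White to move; white king on a8.
In check: no.
King squares — a7: attacked by Nc6; b7: attacked by Rb6; b8: attacked by Rb6.
Legal moves for White: none.
Not in check and no legal moves → stalemate.

stalemate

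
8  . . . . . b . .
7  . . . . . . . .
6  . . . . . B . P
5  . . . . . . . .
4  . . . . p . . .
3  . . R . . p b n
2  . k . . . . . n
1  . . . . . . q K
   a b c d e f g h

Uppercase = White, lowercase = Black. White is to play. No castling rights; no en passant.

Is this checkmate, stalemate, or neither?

White to move; white king on h1.
In check: yes, from the black queen on g1.
King squares — g1: attacked by Nh3; g2: attacked by Qg1; h2: attacked by Qg1.
Legal moves for White: none.
In check with no legal moves → checkmate.

checkmate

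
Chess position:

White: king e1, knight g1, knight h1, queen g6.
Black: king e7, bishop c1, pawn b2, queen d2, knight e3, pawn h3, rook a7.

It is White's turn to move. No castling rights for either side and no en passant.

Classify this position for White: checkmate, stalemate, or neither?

checkmate

White to move; white king on e1.
In check: yes, from the black queen on d2.
King squares — d1: attacked by Qd2; f1: attacked by Ne3; d2: attacked by Bc1; e2: attacked by Qd2; f2: attacked by Qd2.
Legal moves for White: none.
In check with no legal moves → checkmate.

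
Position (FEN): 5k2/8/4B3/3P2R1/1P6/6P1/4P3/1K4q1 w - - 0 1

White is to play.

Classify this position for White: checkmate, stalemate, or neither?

White to move; white king on b1.
In check: yes, from the black queen on g1.
King squares — a1: attacked by Qg1; c1: attacked by Qg1; a2: available; b2: available; c2: available.
Legal moves for White: Kc2, Kb2, Ka2.
White is in check but has 3 legal moves → neither.

neither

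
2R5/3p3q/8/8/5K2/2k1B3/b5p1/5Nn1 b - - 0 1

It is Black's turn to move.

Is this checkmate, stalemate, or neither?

Black to move; black king on c3.
In check: yes, from the white rook on c8.
Legal moves for Black: Kb4, Kd3, Kb3, Kb2, Bc4.
Black is in check but has 5 legal moves → neither.

neither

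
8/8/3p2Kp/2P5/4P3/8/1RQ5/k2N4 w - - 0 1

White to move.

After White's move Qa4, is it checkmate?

After Qa4: black king on a1; in check: yes, from the white queen on a4.
King squares — b1: attacked by Rb2; a2: attacked by Rb2; b2: attacked by Nd1.
Black has no legal moves → checkmate.

yes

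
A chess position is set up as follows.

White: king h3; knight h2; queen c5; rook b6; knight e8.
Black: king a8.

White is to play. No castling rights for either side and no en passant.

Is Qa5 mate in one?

yes

After Qa5: black king on a8; in check: yes, from the white queen on a5.
King squares — a7: attacked by Qa5; b7: attacked by Rb6; b8: attacked by Rb6.
Black has no legal moves → checkmate.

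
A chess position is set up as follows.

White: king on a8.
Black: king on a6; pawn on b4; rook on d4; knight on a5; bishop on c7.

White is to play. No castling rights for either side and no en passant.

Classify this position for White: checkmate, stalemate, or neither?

White to move; white king on a8.
In check: no.
King squares — a7: attacked by Ka6; b7: attacked by Na5; b8: attacked by Bc7.
Legal moves for White: none.
Not in check and no legal moves → stalemate.

stalemate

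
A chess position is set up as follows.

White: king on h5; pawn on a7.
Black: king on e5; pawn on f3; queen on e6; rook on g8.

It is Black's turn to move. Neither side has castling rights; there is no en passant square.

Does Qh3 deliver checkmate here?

yes

After Qh3: white king on h5; in check: yes, from the black queen on h3.
King squares — g4: attacked by Qh3; h4: attacked by Qh3; g5: attacked by Rg8; g6: attacked by Rg8; h6: attacked by Qh3.
White has no legal moves → checkmate.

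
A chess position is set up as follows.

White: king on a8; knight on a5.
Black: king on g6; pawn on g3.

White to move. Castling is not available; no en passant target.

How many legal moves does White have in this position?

7

White to move; king on a8.
In check: no.
Legal moves: Kb8, Kb7, Ka7, Nb7, Nc6, Nc4, Nb3.
Count: 7.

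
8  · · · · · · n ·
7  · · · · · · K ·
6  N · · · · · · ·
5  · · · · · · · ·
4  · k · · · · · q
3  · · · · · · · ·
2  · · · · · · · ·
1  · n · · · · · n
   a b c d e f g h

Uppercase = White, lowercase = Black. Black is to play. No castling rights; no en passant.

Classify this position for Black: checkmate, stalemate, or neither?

Black to move; black king on b4.
In check: yes, from the white knight on a6.
Legal moves for Black: Kb5, Ka5, Kc4, Ka4, Kc3, Kb3, Ka3.
Black is in check but has 7 legal moves → neither.

neither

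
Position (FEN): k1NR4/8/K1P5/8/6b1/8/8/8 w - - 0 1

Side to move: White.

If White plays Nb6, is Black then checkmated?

After Nb6: black king on a8; in check: yes, from the white knight on b6 and the white rook on d8.
King squares — a7: attacked by Ka6; b7: attacked by Ka6; b8: attacked by Rd8.
Black has no legal moves → checkmate.

yes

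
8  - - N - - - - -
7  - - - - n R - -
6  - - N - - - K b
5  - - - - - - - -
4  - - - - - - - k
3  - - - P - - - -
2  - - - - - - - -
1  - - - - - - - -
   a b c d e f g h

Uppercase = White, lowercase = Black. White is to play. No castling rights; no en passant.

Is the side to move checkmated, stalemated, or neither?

neither

White to move; white king on g6.
In check: yes, from the black knight on e7.
Legal moves for White: Kh7, Kxh6, Kf6, N8xe7, Rxe7, N6xe7.
White is in check but has 6 legal moves → neither.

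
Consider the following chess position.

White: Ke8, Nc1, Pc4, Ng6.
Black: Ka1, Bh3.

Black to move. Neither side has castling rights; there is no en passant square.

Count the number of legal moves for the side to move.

9

Black to move; king on a1.
In check: no.
Legal moves: Bc8, Bd7+, Be6, Bf5, Bg4, Bg2, Bf1, Kb2, Kb1.
Count: 9.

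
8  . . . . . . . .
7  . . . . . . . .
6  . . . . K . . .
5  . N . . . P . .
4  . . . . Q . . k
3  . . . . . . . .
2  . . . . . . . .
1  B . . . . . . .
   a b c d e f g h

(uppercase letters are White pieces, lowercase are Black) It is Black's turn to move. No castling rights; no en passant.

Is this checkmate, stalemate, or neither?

Black to move; black king on h4.
In check: yes, from the white queen on e4.
King squares — g3: available; h3: available; g4: attacked by Qe4; g5: available; h5: available.
Legal moves for Black: Kh5, Kg5, Kh3, Kg3.
Black is in check but has 4 legal moves → neither.

neither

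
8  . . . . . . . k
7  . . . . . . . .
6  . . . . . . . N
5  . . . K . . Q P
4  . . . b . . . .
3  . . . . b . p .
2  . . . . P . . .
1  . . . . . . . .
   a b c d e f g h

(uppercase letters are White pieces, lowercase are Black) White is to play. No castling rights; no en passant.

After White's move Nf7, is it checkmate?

After Nf7: black king on h8; in check: yes, from the white knight on f7.
Black has 1 legal reply: Kh7.
In check but a legal move exists → not checkmate.

no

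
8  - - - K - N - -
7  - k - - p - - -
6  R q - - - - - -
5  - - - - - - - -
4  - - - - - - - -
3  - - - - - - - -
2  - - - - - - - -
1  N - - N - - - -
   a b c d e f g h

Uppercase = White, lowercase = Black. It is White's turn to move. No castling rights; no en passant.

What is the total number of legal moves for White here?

4

White to move; king on d8.
In check: yes, from the black queen on b6.
Legal moves: Ke8, Kxe7, Kd7, Rxb6+.
Count: 4.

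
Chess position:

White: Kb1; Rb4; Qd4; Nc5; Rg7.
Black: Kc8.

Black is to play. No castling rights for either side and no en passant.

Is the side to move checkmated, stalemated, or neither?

Black to move; black king on c8.
In check: no.
King squares — b7: attacked by Rb4; c7: attacked by Rg7; d7: attacked by Qd4; b8: attacked by Rb4; d8: attacked by Qd4.
Legal moves for Black: none.
Not in check and no legal moves → stalemate.

stalemate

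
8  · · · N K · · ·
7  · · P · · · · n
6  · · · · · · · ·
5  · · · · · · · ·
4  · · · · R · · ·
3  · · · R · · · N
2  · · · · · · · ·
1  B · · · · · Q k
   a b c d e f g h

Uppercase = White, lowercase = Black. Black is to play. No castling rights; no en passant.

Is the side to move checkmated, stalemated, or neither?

checkmate

Black to move; black king on h1.
In check: yes, from the white queen on g1.
King squares — g1: attacked by Nh3; g2: attacked by Qg1; h2: attacked by Qg1.
Legal moves for Black: none.
In check with no legal moves → checkmate.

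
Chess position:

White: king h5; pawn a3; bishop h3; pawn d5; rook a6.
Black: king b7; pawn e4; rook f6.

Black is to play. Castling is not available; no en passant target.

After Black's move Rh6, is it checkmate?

After Rh6: white king on h5; in check: yes, from the black rook on h6.
White has 4 legal replies: Kxh6, Kg5, Kg4, Rxh6.
In check but a legal move exists → not checkmate.

no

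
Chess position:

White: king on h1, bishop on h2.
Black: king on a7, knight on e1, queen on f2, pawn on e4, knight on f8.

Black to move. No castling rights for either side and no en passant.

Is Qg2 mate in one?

After Qg2: white king on h1; in check: yes, from the black queen on g2.
King squares — g1: attacked by Qg2; g2: attacked by Ne1; h2: own bishop.
White has no legal moves → checkmate.

yes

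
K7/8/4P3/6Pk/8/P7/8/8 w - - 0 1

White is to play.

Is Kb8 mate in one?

After Kb8: black king on h5; in check: no.
Black is not in check, so this cannot be checkmate.

no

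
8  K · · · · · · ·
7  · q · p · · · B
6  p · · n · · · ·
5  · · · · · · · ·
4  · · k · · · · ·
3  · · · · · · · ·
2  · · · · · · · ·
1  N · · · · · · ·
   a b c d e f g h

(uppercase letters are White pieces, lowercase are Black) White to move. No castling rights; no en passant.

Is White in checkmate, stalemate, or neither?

White to move; white king on a8.
In check: yes, from the black queen on b7.
King squares — a7: attacked by Qb7; b7: attacked by Nd6; b8: attacked by Qb7.
Legal moves for White: none.
In check with no legal moves → checkmate.

checkmate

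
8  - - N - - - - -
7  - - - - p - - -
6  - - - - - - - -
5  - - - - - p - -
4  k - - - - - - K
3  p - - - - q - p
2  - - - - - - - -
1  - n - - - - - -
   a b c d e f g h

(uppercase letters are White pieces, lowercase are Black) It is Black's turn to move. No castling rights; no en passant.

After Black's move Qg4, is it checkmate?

yes

After Qg4: white king on h4; in check: yes, from the black queen on g4.
King squares — g3: attacked by Qg4; h3: attacked by Qg4; g4: attacked by Pf5; g5: attacked by Qg4; h5: attacked by Qg4.
White has no legal moves → checkmate.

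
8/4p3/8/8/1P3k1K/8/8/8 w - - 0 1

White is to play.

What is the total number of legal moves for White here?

3

White to move; king on h4.
In check: no.
Legal moves: Kh5, Kh3, b5.
Count: 3.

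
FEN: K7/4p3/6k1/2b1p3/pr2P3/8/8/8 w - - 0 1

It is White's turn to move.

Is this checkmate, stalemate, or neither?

stalemate

White to move; white king on a8.
In check: no.
King squares — a7: attacked by Bc5; b7: attacked by Rb4; b8: attacked by Rb4.
Legal moves for White: none.
Not in check and no legal moves → stalemate.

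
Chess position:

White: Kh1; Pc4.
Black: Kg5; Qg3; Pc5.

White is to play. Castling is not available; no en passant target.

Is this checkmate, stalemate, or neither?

stalemate

White to move; white king on h1.
In check: no.
King squares — g1: attacked by Qg3; g2: attacked by Qg3; h2: attacked by Qg3.
Legal moves for White: none.
Not in check and no legal moves → stalemate.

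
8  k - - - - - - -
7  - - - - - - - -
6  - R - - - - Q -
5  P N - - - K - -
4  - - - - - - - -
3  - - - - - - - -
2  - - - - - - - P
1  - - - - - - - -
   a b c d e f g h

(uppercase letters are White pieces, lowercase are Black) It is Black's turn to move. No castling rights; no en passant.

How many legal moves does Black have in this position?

Black to move; king on a8.
In check: no.
Legal moves: none.
Count: 0.

0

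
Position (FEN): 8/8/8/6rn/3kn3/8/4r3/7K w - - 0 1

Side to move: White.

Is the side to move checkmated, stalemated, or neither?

White to move; white king on h1.
In check: no.
King squares — g1: attacked by Rg5; g2: attacked by Re2; h2: attacked by Re2.
Legal moves for White: none.
Not in check and no legal moves → stalemate.

stalemate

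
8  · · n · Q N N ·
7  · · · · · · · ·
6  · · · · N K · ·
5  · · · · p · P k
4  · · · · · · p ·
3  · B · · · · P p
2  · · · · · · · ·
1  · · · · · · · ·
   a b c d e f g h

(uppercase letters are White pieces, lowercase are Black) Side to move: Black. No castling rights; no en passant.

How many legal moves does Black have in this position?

0

Black to move; king on h5.
In check: yes, from the white queen on e8.
Legal moves: none.
Count: 0.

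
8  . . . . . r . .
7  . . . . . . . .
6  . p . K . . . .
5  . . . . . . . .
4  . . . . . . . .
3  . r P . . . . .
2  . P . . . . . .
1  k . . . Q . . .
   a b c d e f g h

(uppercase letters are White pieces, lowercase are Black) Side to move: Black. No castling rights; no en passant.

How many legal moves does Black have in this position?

2

Black to move; king on a1.
In check: yes, from the white queen on e1.
Legal moves: Kxb2, Ka2.
Count: 2.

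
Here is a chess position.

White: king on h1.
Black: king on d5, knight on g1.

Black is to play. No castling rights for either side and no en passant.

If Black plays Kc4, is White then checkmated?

no

After Kc4: white king on h1; in check: no.
White is not in check, so this cannot be checkmate.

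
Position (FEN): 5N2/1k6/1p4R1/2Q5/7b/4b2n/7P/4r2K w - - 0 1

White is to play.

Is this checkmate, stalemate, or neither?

neither

White to move; white king on h1.
In check: yes, from the black rook on e1.
King squares — g1: attacked by Re1; g2: available; h2: own pawn.
Legal moves for White: Kg2, Rg1.
White is in check but has 2 legal moves → neither.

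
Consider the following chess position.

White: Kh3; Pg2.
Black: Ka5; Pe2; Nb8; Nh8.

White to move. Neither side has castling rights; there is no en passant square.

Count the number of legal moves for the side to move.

White to move; king on h3.
In check: no.
Legal moves: Kh4, Kg4, Kg3, Kh2, g3, g4.
Count: 6.

6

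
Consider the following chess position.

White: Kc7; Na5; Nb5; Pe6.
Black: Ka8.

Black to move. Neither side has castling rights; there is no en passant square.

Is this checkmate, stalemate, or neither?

Black to move; black king on a8.
In check: no.
King squares — a7: attacked by Nb5; b7: attacked by Na5; b8: attacked by Kc7.
Legal moves for Black: none.
Not in check and no legal moves → stalemate.

stalemate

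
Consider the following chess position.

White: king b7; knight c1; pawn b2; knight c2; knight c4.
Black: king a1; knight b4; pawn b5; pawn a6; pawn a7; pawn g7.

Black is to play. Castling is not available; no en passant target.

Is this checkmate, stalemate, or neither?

neither

Black to move; black king on a1.
In check: yes, from the white knight on c2.
King squares — b1: available; a2: attacked by Nc1; b2: attacked by Nc4.
Legal moves for Black: Kb1, Nxc2.
Black is in check but has 2 legal moves → neither.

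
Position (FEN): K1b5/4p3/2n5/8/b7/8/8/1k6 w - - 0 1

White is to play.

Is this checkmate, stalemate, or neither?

White to move; white king on a8.
In check: no.
King squares — a7: attacked by Nc6; b7: attacked by Bc8; b8: attacked by Nc6.
Legal moves for White: none.
Not in check and no legal moves → stalemate.

stalemate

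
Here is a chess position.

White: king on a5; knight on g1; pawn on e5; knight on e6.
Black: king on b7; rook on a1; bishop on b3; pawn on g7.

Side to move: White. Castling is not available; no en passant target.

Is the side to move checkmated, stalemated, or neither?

neither

White to move; white king on a5.
In check: yes, from the black rook on a1.
King squares — a4: attacked by Ra1; b4: available; b5: available; a6: attacked by Ra1; b6: attacked by Kb7.
Legal moves for White: Kb5, Kb4.
White is in check but has 2 legal moves → neither.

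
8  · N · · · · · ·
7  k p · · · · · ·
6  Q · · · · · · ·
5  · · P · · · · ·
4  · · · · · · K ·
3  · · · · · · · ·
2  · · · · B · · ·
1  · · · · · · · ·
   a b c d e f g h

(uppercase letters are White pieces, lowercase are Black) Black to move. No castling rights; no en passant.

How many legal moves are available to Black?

Black to move; king on a7.
In check: yes, from the white queen on a6.
Legal moves: Kxb8, bxa6.
Count: 2.

2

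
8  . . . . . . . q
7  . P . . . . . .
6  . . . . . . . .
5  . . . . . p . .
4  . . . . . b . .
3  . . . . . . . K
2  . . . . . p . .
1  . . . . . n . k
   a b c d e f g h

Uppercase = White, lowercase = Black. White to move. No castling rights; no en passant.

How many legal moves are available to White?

White to move; king on h3.
In check: yes, from the black queen on h8.
Legal moves: none.
Count: 0.

0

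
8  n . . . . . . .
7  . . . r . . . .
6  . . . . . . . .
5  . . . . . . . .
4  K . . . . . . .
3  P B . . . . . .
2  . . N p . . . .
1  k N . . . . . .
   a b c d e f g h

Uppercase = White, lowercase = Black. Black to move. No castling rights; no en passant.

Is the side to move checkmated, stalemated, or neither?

neither

Black to move; black king on a1.
In check: yes, from the white knight on c2.
King squares — b1: available; a2: attacked by Bb3; b2: available.
Legal moves for Black: Kb2, Kxb1.
Black is in check but has 2 legal moves → neither.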